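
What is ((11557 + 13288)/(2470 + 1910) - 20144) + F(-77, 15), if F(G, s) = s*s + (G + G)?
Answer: -17578979/876 ≈ -20067.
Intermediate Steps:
F(G, s) = s**2 + 2*G
((11557 + 13288)/(2470 + 1910) - 20144) + F(-77, 15) = ((11557 + 13288)/(2470 + 1910) - 20144) + (15**2 + 2*(-77)) = (24845/4380 - 20144) + (225 - 154) = (24845*(1/4380) - 20144) + 71 = (4969/876 - 20144) + 71 = -17641175/876 + 71 = -17578979/876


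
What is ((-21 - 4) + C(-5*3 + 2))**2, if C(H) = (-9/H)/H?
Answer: 17926756/28561 ≈ 627.67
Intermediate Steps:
C(H) = -9/H**2
((-21 - 4) + C(-5*3 + 2))**2 = ((-21 - 4) - 9/(-5*3 + 2)**2)**2 = (-25 - 9/(-15 + 2)**2)**2 = (-25 - 9/(-13)**2)**2 = (-25 - 9*1/169)**2 = (-25 - 9/169)**2 = (-4234/169)**2 = 17926756/28561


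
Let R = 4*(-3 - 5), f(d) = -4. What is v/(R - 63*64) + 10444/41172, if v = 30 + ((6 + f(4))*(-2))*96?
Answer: 7127413/20915376 ≈ 0.34077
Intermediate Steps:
v = -354 (v = 30 + ((6 - 4)*(-2))*96 = 30 + (2*(-2))*96 = 30 - 4*96 = 30 - 384 = -354)
R = -32 (R = 4*(-8) = -32)
v/(R - 63*64) + 10444/41172 = -354/(-32 - 63*64) + 10444/41172 = -354/(-32 - 4032) + 10444*(1/41172) = -354/(-4064) + 2611/10293 = -354*(-1/4064) + 2611/10293 = 177/2032 + 2611/10293 = 7127413/20915376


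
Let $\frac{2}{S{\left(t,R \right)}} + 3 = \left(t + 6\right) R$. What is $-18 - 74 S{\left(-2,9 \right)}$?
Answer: $- \frac{742}{33} \approx -22.485$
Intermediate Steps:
$S{\left(t,R \right)} = \frac{2}{-3 + R \left(6 + t\right)}$ ($S{\left(t,R \right)} = \frac{2}{-3 + \left(t + 6\right) R} = \frac{2}{-3 + \left(6 + t\right) R} = \frac{2}{-3 + R \left(6 + t\right)}$)
$-18 - 74 S{\left(-2,9 \right)} = -18 - 74 \frac{2}{-3 + 6 \cdot 9 + 9 \left(-2\right)} = -18 - 74 \frac{2}{-3 + 54 - 18} = -18 - 74 \cdot \frac{2}{33} = -18 - 74 \cdot 2 \cdot \frac{1}{33} = -18 - \frac{148}{33} = - \frac{742}{33}$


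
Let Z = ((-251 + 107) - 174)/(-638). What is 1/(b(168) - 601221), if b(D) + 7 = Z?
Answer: -319/191791573 ≈ -1.6633e-6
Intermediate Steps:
Z = 159/319 (Z = (-144 - 174)*(-1/638) = -318*(-1/638) = 159/319 ≈ 0.49843)
b(D) = -2074/319 (b(D) = -7 + 159/319 = -2074/319)
1/(b(168) - 601221) = 1/(-2074/319 - 601221) = 1/(-191791573/319) = -319/191791573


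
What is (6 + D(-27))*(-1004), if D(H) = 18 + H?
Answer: 3012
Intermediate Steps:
(6 + D(-27))*(-1004) = (6 + (18 - 27))*(-1004) = (6 - 9)*(-1004) = -3*(-1004) = 3012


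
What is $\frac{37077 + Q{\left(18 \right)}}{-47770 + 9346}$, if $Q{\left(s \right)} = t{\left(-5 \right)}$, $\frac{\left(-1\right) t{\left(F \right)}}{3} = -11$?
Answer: $- \frac{6185}{6404} \approx -0.9658$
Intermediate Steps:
$t{\left(F \right)} = 33$ ($t{\left(F \right)} = \left(-3\right) \left(-11\right) = 33$)
$Q{\left(s \right)} = 33$
$\frac{37077 + Q{\left(18 \right)}}{-47770 + 9346} = \frac{37077 + 33}{-47770 + 9346} = \frac{37110}{-38424} = 37110 \left(- \frac{1}{38424}\right) = - \frac{6185}{6404}$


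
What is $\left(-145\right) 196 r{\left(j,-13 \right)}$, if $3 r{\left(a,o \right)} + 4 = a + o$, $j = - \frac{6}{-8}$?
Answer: $\frac{461825}{3} \approx 1.5394 \cdot 10^{5}$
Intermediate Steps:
$j = \frac{3}{4}$ ($j = \left(-6\right) \left(- \frac{1}{8}\right) = \frac{3}{4} \approx 0.75$)
$r{\left(a,o \right)} = - \frac{4}{3} + \frac{a}{3} + \frac{o}{3}$ ($r{\left(a,o \right)} = - \frac{4}{3} + \frac{a + o}{3} = - \frac{4}{3} + \left(\frac{a}{3} + \frac{o}{3}\right) = - \frac{4}{3} + \frac{a}{3} + \frac{o}{3}$)
$\left(-145\right) 196 r{\left(j,-13 \right)} = \left(-145\right) 196 \left(- \frac{4}{3} + \frac{1}{3} \cdot \frac{3}{4} + \frac{1}{3} \left(-13\right)\right) = - 28420 \left(- \frac{4}{3} + \frac{1}{4} - \frac{13}{3}\right) = \left(-28420\right) \left(- \frac{65}{12}\right) = \frac{461825}{3}$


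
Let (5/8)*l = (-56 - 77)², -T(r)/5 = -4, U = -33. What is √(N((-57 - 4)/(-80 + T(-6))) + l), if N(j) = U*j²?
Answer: √101765847/60 ≈ 168.13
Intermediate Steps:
T(r) = 20 (T(r) = -5*(-4) = 20)
l = 141512/5 (l = 8*(-56 - 77)²/5 = (8/5)*(-133)² = (8/5)*17689 = 141512/5 ≈ 28302.)
N(j) = -33*j²
√(N((-57 - 4)/(-80 + T(-6))) + l) = √(-33*(-57 - 4)²/(-80 + 20)² + 141512/5) = √(-33*(-61/(-60))² + 141512/5) = √(-33*(-61*(-1/60))² + 141512/5) = √(-33*(61/60)² + 141512/5) = √(-33*3721/3600 + 141512/5) = √(-40931/1200 + 141512/5) = √(33921949/1200) = √101765847/60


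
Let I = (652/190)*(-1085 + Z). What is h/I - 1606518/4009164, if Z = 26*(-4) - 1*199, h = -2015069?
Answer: 63896130721103/151174883336 ≈ 422.66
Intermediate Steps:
Z = -303 (Z = -104 - 199 = -303)
I = -452488/95 (I = (652/190)*(-1085 - 303) = (652*(1/190))*(-1388) = (326/95)*(-1388) = -452488/95 ≈ -4763.0)
h/I - 1606518/4009164 = -2015069/(-452488/95) - 1606518/4009164 = -2015069*(-95/452488) - 1606518*1/4009164 = 191431555/452488 - 267753/668194 = 63896130721103/151174883336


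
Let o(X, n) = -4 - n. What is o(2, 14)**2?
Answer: 324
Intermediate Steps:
o(2, 14)**2 = (-4 - 1*14)**2 = (-4 - 14)**2 = (-18)**2 = 324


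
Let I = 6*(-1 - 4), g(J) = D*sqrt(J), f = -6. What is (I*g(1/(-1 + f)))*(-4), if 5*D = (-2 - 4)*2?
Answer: -288*I*sqrt(7)/7 ≈ -108.85*I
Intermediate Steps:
D = -12/5 (D = ((-2 - 4)*2)/5 = (-6*2)/5 = (1/5)*(-12) = -12/5 ≈ -2.4000)
g(J) = -12*sqrt(J)/5
I = -30 (I = 6*(-5) = -30)
(I*g(1/(-1 + f)))*(-4) = -(-72)*sqrt(1/(-1 - 6))*(-4) = -(-72)*sqrt(1/(-7))*(-4) = -(-72)*sqrt(-1/7)*(-4) = -(-72)*I*sqrt(7)/7*(-4) = (72*I*sqrt(7)/7)*(-4) = -288*I*sqrt(7)/7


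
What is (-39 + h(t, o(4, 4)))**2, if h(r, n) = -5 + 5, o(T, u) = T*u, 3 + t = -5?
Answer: 1521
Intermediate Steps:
t = -8 (t = -3 - 5 = -8)
h(r, n) = 0
(-39 + h(t, o(4, 4)))**2 = (-39 + 0)**2 = (-39)**2 = 1521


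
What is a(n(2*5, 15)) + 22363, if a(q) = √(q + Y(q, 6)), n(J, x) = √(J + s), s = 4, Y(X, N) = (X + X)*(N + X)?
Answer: 22363 + 14^(¼)*√(13 + 2*√14) ≈ 22372.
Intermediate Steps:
Y(X, N) = 2*X*(N + X) (Y(X, N) = (2*X)*(N + X) = 2*X*(N + X))
n(J, x) = √(4 + J) (n(J, x) = √(J + 4) = √(4 + J))
a(q) = √(q + 2*q*(6 + q))
a(n(2*5, 15)) + 22363 = √(√(4 + 2*5)*(13 + 2*√(4 + 2*5))) + 22363 = √(√(4 + 10)*(13 + 2*√(4 + 10))) + 22363 = √(√14*(13 + 2*√14)) + 22363 = 14^(¼)*√(13 + 2*√14) + 22363 = 22363 + 14^(¼)*√(13 + 2*√14)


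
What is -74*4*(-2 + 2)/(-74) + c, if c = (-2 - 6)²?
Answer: 64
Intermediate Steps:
c = 64 (c = (-8)² = 64)
-74*4*(-2 + 2)/(-74) + c = -74*4*(-2 + 2)/(-74) + 64 = -74*4*0*(-1)/74 + 64 = -0*(-1)/74 + 64 = -74*0 + 64 = 0 + 64 = 64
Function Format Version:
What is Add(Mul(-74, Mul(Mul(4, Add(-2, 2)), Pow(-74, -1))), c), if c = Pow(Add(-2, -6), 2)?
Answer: 64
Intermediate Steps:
c = 64 (c = Pow(-8, 2) = 64)
Add(Mul(-74, Mul(Mul(4, Add(-2, 2)), Pow(-74, -1))), c) = Add(Mul(-74, Mul(Mul(4, Add(-2, 2)), Pow(-74, -1))), 64) = Add(Mul(-74, Mul(Mul(4, 0), Rational(-1, 74))), 64) = Add(Mul(-74, Mul(0, Rational(-1, 74))), 64) = Add(Mul(-74, 0), 64) = Add(0, 64) = 64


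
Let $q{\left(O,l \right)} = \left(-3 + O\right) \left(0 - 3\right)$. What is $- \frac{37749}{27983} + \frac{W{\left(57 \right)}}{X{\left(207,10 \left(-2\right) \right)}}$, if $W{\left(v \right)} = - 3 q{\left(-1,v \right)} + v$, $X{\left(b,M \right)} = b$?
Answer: $- \frac{2408800}{1930827} \approx -1.2475$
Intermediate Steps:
$q{\left(O,l \right)} = 9 - 3 O$ ($q{\left(O,l \right)} = \left(-3 + O\right) \left(-3\right) = 9 - 3 O$)
$W{\left(v \right)} = -36 + v$ ($W{\left(v \right)} = - 3 \left(9 - -3\right) + v = - 3 \left(9 + 3\right) + v = \left(-3\right) 12 + v = -36 + v$)
$- \frac{37749}{27983} + \frac{W{\left(57 \right)}}{X{\left(207,10 \left(-2\right) \right)}} = - \frac{37749}{27983} + \frac{-36 + 57}{207} = \left(-37749\right) \frac{1}{27983} + 21 \cdot \frac{1}{207} = - \frac{37749}{27983} + \frac{7}{69} = - \frac{2408800}{1930827}$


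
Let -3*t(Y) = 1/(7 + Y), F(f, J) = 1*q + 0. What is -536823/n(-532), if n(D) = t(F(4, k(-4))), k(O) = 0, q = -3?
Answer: 6441876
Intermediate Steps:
F(f, J) = -3 (F(f, J) = 1*(-3) + 0 = -3 + 0 = -3)
t(Y) = -1/(3*(7 + Y))
n(D) = -1/12 (n(D) = -1/(21 + 3*(-3)) = -1/(21 - 9) = -1/12)
-536823/n(-532) = -536823/(-1/12) = -536823*(-12) = 6441876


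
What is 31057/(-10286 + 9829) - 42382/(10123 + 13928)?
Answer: -766320481/10991307 ≈ -69.721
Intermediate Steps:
31057/(-10286 + 9829) - 42382/(10123 + 13928) = 31057/(-457) - 42382/24051 = 31057*(-1/457) - 42382*1/24051 = -31057/457 - 42382/24051 = -766320481/10991307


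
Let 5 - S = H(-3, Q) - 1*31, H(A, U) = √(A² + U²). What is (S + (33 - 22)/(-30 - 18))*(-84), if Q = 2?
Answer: -12019/4 + 84*√13 ≈ -2701.9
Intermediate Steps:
S = 36 - √13 (S = 5 - (√((-3)² + 2²) - 1*31) = 5 - (√(9 + 4) - 31) = 5 - (√13 - 31) = 5 - (-31 + √13) = 5 + (31 - √13) = 36 - √13 ≈ 32.394)
(S + (33 - 22)/(-30 - 18))*(-84) = ((36 - √13) + (33 - 22)/(-30 - 18))*(-84) = ((36 - √13) + 11/(-48))*(-84) = ((36 - √13) + 11*(-1/48))*(-84) = ((36 - √13) - 11/48)*(-84) = (1717/48 - √13)*(-84) = -12019/4 + 84*√13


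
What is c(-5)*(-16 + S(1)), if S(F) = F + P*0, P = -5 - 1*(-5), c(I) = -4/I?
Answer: -12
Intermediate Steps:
P = 0 (P = -5 + 5 = 0)
S(F) = F (S(F) = F + 0*0 = F + 0 = F)
c(-5)*(-16 + S(1)) = (-4/(-5))*(-16 + 1) = -4*(-⅕)*(-15) = (⅘)*(-15) = -12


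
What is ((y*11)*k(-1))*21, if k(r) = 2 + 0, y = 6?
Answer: 2772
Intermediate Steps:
k(r) = 2
((y*11)*k(-1))*21 = ((6*11)*2)*21 = (66*2)*21 = 132*21 = 2772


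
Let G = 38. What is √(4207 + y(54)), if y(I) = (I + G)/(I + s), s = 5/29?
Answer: √10387239915/1571 ≈ 64.875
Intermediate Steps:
s = 5/29 (s = 5*(1/29) = 5/29 ≈ 0.17241)
y(I) = (38 + I)/(5/29 + I) (y(I) = (I + 38)/(I + 5/29) = (38 + I)/(5/29 + I))
√(4207 + y(54)) = √(4207 + 29*(38 + 54)/(5 + 29*54)) = √(4207 + 29*92/(5 + 1566)) = √(4207 + 29*92/1571) = √(4207 + 29*(1/1571)*92) = √(4207 + 2668/1571) = √(6611865/1571) = √10387239915/1571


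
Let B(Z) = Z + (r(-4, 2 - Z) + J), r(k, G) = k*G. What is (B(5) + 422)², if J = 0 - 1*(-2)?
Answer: 194481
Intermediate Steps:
r(k, G) = G*k
J = 2 (J = 0 + 2 = 2)
B(Z) = -6 + 5*Z (B(Z) = Z + ((2 - Z)*(-4) + 2) = Z + ((-8 + 4*Z) + 2) = Z + (-6 + 4*Z) = -6 + 5*Z)
(B(5) + 422)² = ((-6 + 5*5) + 422)² = ((-6 + 25) + 422)² = (19 + 422)² = 441² = 194481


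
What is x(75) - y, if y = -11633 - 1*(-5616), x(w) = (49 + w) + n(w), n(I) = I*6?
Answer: 6591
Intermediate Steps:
n(I) = 6*I
x(w) = 49 + 7*w (x(w) = (49 + w) + 6*w = 49 + 7*w)
y = -6017 (y = -11633 + 5616 = -6017)
x(75) - y = (49 + 7*75) - 1*(-6017) = (49 + 525) + 6017 = 574 + 6017 = 6591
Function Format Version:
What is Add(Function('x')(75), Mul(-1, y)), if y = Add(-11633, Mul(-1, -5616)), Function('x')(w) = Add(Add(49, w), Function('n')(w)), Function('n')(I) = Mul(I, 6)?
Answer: 6591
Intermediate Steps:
Function('n')(I) = Mul(6, I)
Function('x')(w) = Add(49, Mul(7, w)) (Function('x')(w) = Add(Add(49, w), Mul(6, w)) = Add(49, Mul(7, w)))
y = -6017 (y = Add(-11633, 5616) = -6017)
Add(Function('x')(75), Mul(-1, y)) = Add(Add(49, Mul(7, 75)), Mul(-1, -6017)) = Add(Add(49, 525), 6017) = Add(574, 6017) = 6591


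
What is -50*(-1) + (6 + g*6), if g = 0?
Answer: 56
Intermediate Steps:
-50*(-1) + (6 + g*6) = -50*(-1) + (6 + 0*6) = 50 + (6 + 0) = 50 + 6 = 56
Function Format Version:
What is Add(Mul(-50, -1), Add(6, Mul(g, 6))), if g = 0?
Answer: 56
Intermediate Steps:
Add(Mul(-50, -1), Add(6, Mul(g, 6))) = Add(Mul(-50, -1), Add(6, Mul(0, 6))) = Add(50, Add(6, 0)) = Add(50, 6) = 56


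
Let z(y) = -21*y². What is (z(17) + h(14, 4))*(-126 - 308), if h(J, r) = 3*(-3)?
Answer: 2637852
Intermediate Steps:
h(J, r) = -9
(z(17) + h(14, 4))*(-126 - 308) = (-21*17² - 9)*(-126 - 308) = (-21*289 - 9)*(-434) = (-6069 - 9)*(-434) = -6078*(-434) = 2637852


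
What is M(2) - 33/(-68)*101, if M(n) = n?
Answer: 3469/68 ≈ 51.015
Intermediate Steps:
M(2) - 33/(-68)*101 = 2 - 33/(-68)*101 = 2 - 33*(-1/68)*101 = 2 + (33/68)*101 = 2 + 3333/68 = 3469/68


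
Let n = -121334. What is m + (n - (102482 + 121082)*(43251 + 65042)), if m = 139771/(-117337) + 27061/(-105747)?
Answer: -300405215645446406548/12408035739 ≈ -2.4211e+10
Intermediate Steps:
m = -17955620494/12408035739 (m = 139771*(-1/117337) + 27061*(-1/105747) = -139771/117337 - 27061/105747 = -17955620494/12408035739 ≈ -1.4471)
m + (n - (102482 + 121082)*(43251 + 65042)) = -17955620494/12408035739 + (-121334 - (102482 + 121082)*(43251 + 65042)) = -17955620494/12408035739 + (-121334 - 223564*108293) = -17955620494/12408035739 + (-121334 - 1*24210416252) = -17955620494/12408035739 + (-121334 - 24210416252) = -17955620494/12408035739 - 24210537586 = -300405215645446406548/12408035739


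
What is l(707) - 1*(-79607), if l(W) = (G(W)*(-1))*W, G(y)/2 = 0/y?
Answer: 79607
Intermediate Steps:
G(y) = 0 (G(y) = 2*(0/y) = 2*0 = 0)
l(W) = 0 (l(W) = (0*(-1))*W = 0*W = 0)
l(707) - 1*(-79607) = 0 - 1*(-79607) = 0 + 79607 = 79607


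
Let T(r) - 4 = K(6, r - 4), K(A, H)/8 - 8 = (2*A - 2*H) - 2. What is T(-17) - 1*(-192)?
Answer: 676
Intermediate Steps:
K(A, H) = 48 - 16*H + 16*A (K(A, H) = 64 + 8*((2*A - 2*H) - 2) = 64 + 8*((-2*H + 2*A) - 2) = 64 + 8*(-2 - 2*H + 2*A) = 64 + (-16 - 16*H + 16*A) = 48 - 16*H + 16*A)
T(r) = 212 - 16*r (T(r) = 4 + (48 - 16*(r - 4) + 16*6) = 4 + (48 - 16*(-4 + r) + 96) = 4 + (48 + (64 - 16*r) + 96) = 4 + (208 - 16*r) = 212 - 16*r)
T(-17) - 1*(-192) = (212 - 16*(-17)) - 1*(-192) = (212 + 272) + 192 = 484 + 192 = 676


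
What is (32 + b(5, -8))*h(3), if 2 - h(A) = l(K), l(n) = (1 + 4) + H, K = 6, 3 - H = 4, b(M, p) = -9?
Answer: -46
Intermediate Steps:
H = -1 (H = 3 - 1*4 = 3 - 4 = -1)
l(n) = 4 (l(n) = (1 + 4) - 1 = 5 - 1 = 4)
h(A) = -2 (h(A) = 2 - 1*4 = 2 - 4 = -2)
(32 + b(5, -8))*h(3) = (32 - 9)*(-2) = 23*(-2) = -46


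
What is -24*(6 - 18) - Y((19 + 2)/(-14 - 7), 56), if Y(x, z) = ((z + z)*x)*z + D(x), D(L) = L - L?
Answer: 6560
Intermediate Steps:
D(L) = 0
Y(x, z) = 2*x*z² (Y(x, z) = ((z + z)*x)*z + 0 = ((2*z)*x)*z + 0 = (2*x*z)*z + 0 = 2*x*z² + 0 = 2*x*z²)
-24*(6 - 18) - Y((19 + 2)/(-14 - 7), 56) = -24*(6 - 18) - 2*(19 + 2)/(-14 - 7)*56² = -24*(-12) - 2*21/(-21)*3136 = 288 - 2*21*(-1/21)*3136 = 288 - 2*(-1)*3136 = 288 - 1*(-6272) = 288 + 6272 = 6560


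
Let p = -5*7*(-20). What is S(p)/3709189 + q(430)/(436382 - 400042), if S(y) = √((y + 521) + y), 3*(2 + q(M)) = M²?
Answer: 92447/54510 + √1921/3709189 ≈ 1.6960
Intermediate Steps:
p = 700 (p = -35*(-20) = 700)
q(M) = -2 + M²/3
S(y) = √(521 + 2*y) (S(y) = √((521 + y) + y) = √(521 + 2*y))
S(p)/3709189 + q(430)/(436382 - 400042) = √(521 + 2*700)/3709189 + (-2 + (⅓)*430²)/(436382 - 400042) = √(521 + 1400)*(1/3709189) + (-2 + (⅓)*184900)/36340 = √1921*(1/3709189) + (-2 + 184900/3)*(1/36340) = √1921/3709189 + (184894/3)*(1/36340) = √1921/3709189 + 92447/54510 = 92447/54510 + √1921/3709189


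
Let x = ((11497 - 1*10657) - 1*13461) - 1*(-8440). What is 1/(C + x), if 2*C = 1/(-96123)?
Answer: -192246/803780527 ≈ -0.00023918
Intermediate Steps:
C = -1/192246 (C = (½)/(-96123) = (½)*(-1/96123) = -1/192246 ≈ -5.2017e-6)
x = -4181 (x = ((11497 - 10657) - 13461) + 8440 = (840 - 13461) + 8440 = -12621 + 8440 = -4181)
1/(C + x) = 1/(-1/192246 - 4181) = 1/(-803780527/192246) = -192246/803780527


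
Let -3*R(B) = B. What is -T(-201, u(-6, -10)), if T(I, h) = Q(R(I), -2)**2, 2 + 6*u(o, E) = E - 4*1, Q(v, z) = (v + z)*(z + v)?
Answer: -17850625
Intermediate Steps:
R(B) = -B/3
Q(v, z) = (v + z)**2 (Q(v, z) = (v + z)*(v + z) = (v + z)**2)
u(o, E) = -1 + E/6 (u(o, E) = -1/3 + (E - 4*1)/6 = -1/3 + (E - 4)/6 = -1/3 + (-4 + E)/6 = -1/3 + (-2/3 + E/6) = -1 + E/6)
T(I, h) = (-2 - I/3)**4 (T(I, h) = ((-I/3 - 2)**2)**2 = ((-2 - I/3)**2)**2 = (-2 - I/3)**4)
-T(-201, u(-6, -10)) = -(6 - 201)**4/81 = -(-195)**4/81 = -1445900625/81 = -1*17850625 = -17850625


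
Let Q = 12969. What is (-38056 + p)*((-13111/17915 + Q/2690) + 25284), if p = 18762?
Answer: -2351296427080183/4819135 ≈ -4.8791e+8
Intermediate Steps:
(-38056 + p)*((-13111/17915 + Q/2690) + 25284) = (-38056 + 18762)*((-13111/17915 + 12969/2690) + 25284) = -19294*((-13111*1/17915 + 12969*(1/2690)) + 25284) = -19294*((-13111/17915 + 12969/2690) + 25284) = -19294*(39414209/9638270 + 25284) = -19294*243733432889/9638270 = -2351296427080183/4819135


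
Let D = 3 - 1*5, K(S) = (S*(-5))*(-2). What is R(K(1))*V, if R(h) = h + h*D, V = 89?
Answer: -890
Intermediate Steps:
K(S) = 10*S (K(S) = -5*S*(-2) = 10*S)
D = -2 (D = 3 - 5 = -2)
R(h) = -h (R(h) = h + h*(-2) = h - 2*h = -h)
R(K(1))*V = -10*89 = -890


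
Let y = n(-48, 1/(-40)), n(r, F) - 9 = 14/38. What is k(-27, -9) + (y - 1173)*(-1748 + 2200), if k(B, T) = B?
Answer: -9993781/19 ≈ -5.2599e+5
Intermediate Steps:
n(r, F) = 178/19 (n(r, F) = 9 + 14/38 = 9 + 14*(1/38) = 9 + 7/19 = 178/19)
y = 178/19 ≈ 9.3684
k(-27, -9) + (y - 1173)*(-1748 + 2200) = -27 + (178/19 - 1173)*(-1748 + 2200) = -27 - 22109/19*452 = -27 - 9993268/19 = -9993781/19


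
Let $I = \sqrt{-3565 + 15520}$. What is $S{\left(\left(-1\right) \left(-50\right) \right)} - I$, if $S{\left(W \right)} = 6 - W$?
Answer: $-44 - \sqrt{11955} \approx -153.34$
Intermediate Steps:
$I = \sqrt{11955} \approx 109.34$
$S{\left(\left(-1\right) \left(-50\right) \right)} - I = \left(6 - \left(-1\right) \left(-50\right)\right) - \sqrt{11955} = \left(6 - 50\right) - \sqrt{11955} = -44 - \sqrt{11955}$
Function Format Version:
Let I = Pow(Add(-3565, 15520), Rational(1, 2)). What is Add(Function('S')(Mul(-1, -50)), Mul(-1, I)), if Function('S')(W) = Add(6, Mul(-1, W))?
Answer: Add(-44, Mul(-1, Pow(11955, Rational(1, 2)))) ≈ -153.34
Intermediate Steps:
I = Pow(11955, Rational(1, 2)) ≈ 109.34
Add(Function('S')(Mul(-1, -50)), Mul(-1, I)) = Add(Add(6, Mul(-1, Mul(-1, -50))), Mul(-1, Pow(11955, Rational(1, 2)))) = Add(Add(6, Mul(-1, 50)), Mul(-1, Pow(11955, Rational(1, 2)))) = Add(Add(6, -50), Mul(-1, Pow(11955, Rational(1, 2)))) = Add(-44, Mul(-1, Pow(11955, Rational(1, 2))))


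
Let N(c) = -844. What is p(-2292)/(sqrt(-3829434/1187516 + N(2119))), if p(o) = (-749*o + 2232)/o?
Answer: 143245*I*sqrt(298687865340502)/96081875579 ≈ 25.766*I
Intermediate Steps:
p(o) = (2232 - 749*o)/o
p(-2292)/(sqrt(-3829434/1187516 + N(2119))) = (-749 + 2232/(-2292))/(sqrt(-3829434/1187516 - 844)) = (-749 + 2232*(-1/2292))/(sqrt(-3829434*1/1187516 - 844)) = (-749 - 186/191)/(sqrt(-1914717/593758 - 844)) = -143245*(-I*sqrt(298687865340502)/503046469)/191 = -(-143245)*I*sqrt(298687865340502)/96081875579 = 143245*I*sqrt(298687865340502)/96081875579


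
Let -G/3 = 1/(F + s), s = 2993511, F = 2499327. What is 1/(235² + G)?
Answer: 1830946/101113992849 ≈ 1.8108e-5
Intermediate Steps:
G = -1/1830946 (G = -3/(2499327 + 2993511) = -3/5492838 = -3*1/5492838 = -1/1830946 ≈ -5.4617e-7)
1/(235² + G) = 1/(235² - 1/1830946) = 1/(55225 - 1/1830946) = 1/(101113992849/1830946) = 1830946/101113992849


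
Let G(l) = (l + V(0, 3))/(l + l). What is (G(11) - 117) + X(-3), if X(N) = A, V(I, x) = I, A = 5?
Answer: -223/2 ≈ -111.50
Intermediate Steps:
X(N) = 5
G(l) = ½ (G(l) = (l + 0)/(l + l) = l/((2*l)) = l*(1/(2*l)) = ½)
(G(11) - 117) + X(-3) = (½ - 117) + 5 = -233/2 + 5 = -223/2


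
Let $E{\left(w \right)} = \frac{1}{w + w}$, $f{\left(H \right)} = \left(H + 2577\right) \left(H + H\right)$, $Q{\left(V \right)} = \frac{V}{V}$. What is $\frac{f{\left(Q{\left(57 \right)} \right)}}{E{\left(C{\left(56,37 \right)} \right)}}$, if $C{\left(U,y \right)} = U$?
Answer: $577472$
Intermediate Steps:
$Q{\left(V \right)} = 1$
$f{\left(H \right)} = 2 H \left(2577 + H\right)$ ($f{\left(H \right)} = \left(2577 + H\right) 2 H = 2 H \left(2577 + H\right)$)
$E{\left(w \right)} = \frac{1}{2 w}$
$\frac{f{\left(Q{\left(57 \right)} \right)}}{E{\left(C{\left(56,37 \right)} \right)}} = \frac{2 \cdot 1 \left(2577 + 1\right)}{\frac{1}{2} \cdot \frac{1}{56}} = \frac{2 \cdot 1 \cdot 2578}{\frac{1}{2} \cdot \frac{1}{56}} = 5156 \frac{1}{\frac{1}{112}} = 5156 \cdot 112 = 577472$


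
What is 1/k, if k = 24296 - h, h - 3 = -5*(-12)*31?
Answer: 1/22433 ≈ 4.4577e-5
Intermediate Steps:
h = 1863 (h = 3 - 5*(-12)*31 = 3 + 60*31 = 3 + 1860 = 1863)
k = 22433 (k = 24296 - 1*1863 = 24296 - 1863 = 22433)
1/k = 1/22433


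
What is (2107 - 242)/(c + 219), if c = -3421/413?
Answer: 770245/87026 ≈ 8.8507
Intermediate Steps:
c = -3421/413 (c = -3421*1/413 = -3421/413 ≈ -8.2833)
(2107 - 242)/(c + 219) = (2107 - 242)/(-3421/413 + 219) = 1865/(87026/413) = 1865*(413/87026) = 770245/87026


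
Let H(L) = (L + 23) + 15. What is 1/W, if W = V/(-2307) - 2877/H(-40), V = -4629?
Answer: 1538/2215499 ≈ 0.00069420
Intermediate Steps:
H(L) = 38 + L (H(L) = (23 + L) + 15 = 38 + L)
W = 2215499/1538 (W = -4629/(-2307) - 2877/(38 - 40) = -4629*(-1/2307) - 2877/(-2) = 1543/769 - 2877*(-½) = 1543/769 + 2877/2 = 2215499/1538 ≈ 1440.5)
1/W = 1/(2215499/1538) = 1538/2215499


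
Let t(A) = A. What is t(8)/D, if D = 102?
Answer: 4/51 ≈ 0.078431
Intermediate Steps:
t(8)/D = 8/102 = 8*(1/102) = 4/51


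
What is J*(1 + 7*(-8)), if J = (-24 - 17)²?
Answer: -92455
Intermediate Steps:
J = 1681 (J = (-41)² = 1681)
J*(1 + 7*(-8)) = 1681*(1 + 7*(-8)) = 1681*(1 - 56) = 1681*(-55) = -92455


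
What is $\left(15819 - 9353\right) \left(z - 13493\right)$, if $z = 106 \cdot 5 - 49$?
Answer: $-84135592$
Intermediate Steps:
$z = 481$ ($z = 530 - 49 = 481$)
$\left(15819 - 9353\right) \left(z - 13493\right) = \left(15819 - 9353\right) \left(481 - 13493\right) = 6466 \left(-13012\right) = -84135592$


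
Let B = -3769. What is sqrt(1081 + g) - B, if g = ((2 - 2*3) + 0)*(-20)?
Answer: 3769 + 3*sqrt(129) ≈ 3803.1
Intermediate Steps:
g = 80 (g = ((2 - 6) + 0)*(-20) = (-4 + 0)*(-20) = -4*(-20) = 80)
sqrt(1081 + g) - B = sqrt(1081 + 80) - 1*(-3769) = sqrt(1161) + 3769 = 3*sqrt(129) + 3769 = 3769 + 3*sqrt(129)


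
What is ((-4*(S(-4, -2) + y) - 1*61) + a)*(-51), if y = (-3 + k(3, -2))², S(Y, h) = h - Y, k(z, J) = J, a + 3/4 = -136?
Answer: 62373/4 ≈ 15593.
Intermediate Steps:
a = -547/4 (a = -¾ - 136 = -547/4 ≈ -136.75)
y = 25 (y = (-3 - 2)² = (-5)² = 25)
((-4*(S(-4, -2) + y) - 1*61) + a)*(-51) = ((-4*((-2 - 1*(-4)) + 25) - 1*61) - 547/4)*(-51) = ((-4*((-2 + 4) + 25) - 61) - 547/4)*(-51) = ((-4*(2 + 25) - 61) - 547/4)*(-51) = ((-4*27 - 61) - 547/4)*(-51) = ((-108 - 61) - 547/4)*(-51) = (-169 - 547/4)*(-51) = -1223/4*(-51) = 62373/4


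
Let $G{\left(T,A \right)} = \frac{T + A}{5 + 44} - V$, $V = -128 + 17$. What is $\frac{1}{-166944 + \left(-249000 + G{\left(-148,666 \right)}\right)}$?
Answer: $- \frac{7}{2910757} \approx -2.4049 \cdot 10^{-6}$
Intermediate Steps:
$V = -111$
$G{\left(T,A \right)} = 111 + \frac{A}{49} + \frac{T}{49}$ ($G{\left(T,A \right)} = \frac{T + A}{5 + 44} - -111 = \frac{A + T}{49} + 111 = \left(A + T\right) \frac{1}{49} + 111 = \left(\frac{A}{49} + \frac{T}{49}\right) + 111 = 111 + \frac{A}{49} + \frac{T}{49}$)
$\frac{1}{-166944 + \left(-249000 + G{\left(-148,666 \right)}\right)} = \frac{1}{-166944 + \left(-249000 + \left(111 + \frac{1}{49} \cdot 666 + \frac{1}{49} \left(-148\right)\right)\right)} = \frac{1}{-166944 + \left(-249000 + \left(111 + \frac{666}{49} - \frac{148}{49}\right)\right)} = \frac{1}{-166944 + \left(-249000 + \frac{851}{7}\right)} = \frac{1}{-166944 - \frac{1742149}{7}} = \frac{1}{- \frac{2910757}{7}} = - \frac{7}{2910757}$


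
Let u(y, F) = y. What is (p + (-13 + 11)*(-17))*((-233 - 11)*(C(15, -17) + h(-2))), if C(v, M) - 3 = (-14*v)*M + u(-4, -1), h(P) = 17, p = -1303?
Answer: 1110354696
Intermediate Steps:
C(v, M) = -1 - 14*M*v (C(v, M) = 3 + ((-14*v)*M - 4) = 3 + (-14*M*v - 4) = 3 + (-4 - 14*M*v) = -1 - 14*M*v)
(p + (-13 + 11)*(-17))*((-233 - 11)*(C(15, -17) + h(-2))) = (-1303 + (-13 + 11)*(-17))*((-233 - 11)*((-1 - 14*(-17)*15) + 17)) = (-1303 - 2*(-17))*(-244*((-1 + 3570) + 17)) = (-1303 + 34)*(-244*(3569 + 17)) = -(-309636)*3586 = -1269*(-874984) = 1110354696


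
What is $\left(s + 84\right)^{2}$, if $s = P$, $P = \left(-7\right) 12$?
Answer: $0$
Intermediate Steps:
$P = -84$
$s = -84$
$\left(s + 84\right)^{2} = \left(-84 + 84\right)^{2} = 0^{2} = 0$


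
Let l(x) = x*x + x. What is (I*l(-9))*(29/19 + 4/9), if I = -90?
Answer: -242640/19 ≈ -12771.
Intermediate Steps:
l(x) = x + x**2 (l(x) = x**2 + x = x + x**2)
(I*l(-9))*(29/19 + 4/9) = (-(-810)*(1 - 9))*(29/19 + 4/9) = (-(-810)*(-8))*(29*(1/19) + 4*(1/9)) = (-90*72)*(29/19 + 4/9) = -6480*337/171 = -242640/19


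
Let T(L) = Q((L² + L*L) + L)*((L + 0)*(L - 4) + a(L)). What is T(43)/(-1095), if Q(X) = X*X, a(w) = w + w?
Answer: -8224442601/365 ≈ -2.2533e+7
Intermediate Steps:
a(w) = 2*w
Q(X) = X²
T(L) = (L + 2*L²)²*(2*L + L*(-4 + L)) (T(L) = ((L² + L*L) + L)²*((L + 0)*(L - 4) + 2*L) = ((L² + L²) + L)²*(L*(-4 + L) + 2*L) = (2*L² + L)²*(2*L + L*(-4 + L)) = (L + 2*L²)²*(2*L + L*(-4 + L)))
T(43)/(-1095) = (43³*(1 + 2*43)²*(-2 + 43))/(-1095) = (79507*(1 + 86)²*41)*(-1/1095) = (79507*87²*41)*(-1/1095) = (79507*7569*41)*(-1/1095) = 24673327803*(-1/1095) = -8224442601/365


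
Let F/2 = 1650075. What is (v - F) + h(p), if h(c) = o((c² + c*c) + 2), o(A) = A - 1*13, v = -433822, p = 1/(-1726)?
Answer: -5561909569853/1489538 ≈ -3.7340e+6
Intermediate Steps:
F = 3300150 (F = 2*1650075 = 3300150)
p = -1/1726 ≈ -0.00057937
o(A) = -13 + A (o(A) = A - 13 = -13 + A)
h(c) = -11 + 2*c² (h(c) = -13 + ((c² + c*c) + 2) = -13 + ((c² + c²) + 2) = -13 + (2*c² + 2) = -13 + (2 + 2*c²) = -11 + 2*c²)
(v - F) + h(p) = (-433822 - 1*3300150) + (-11 + 2*(-1/1726)²) = (-433822 - 3300150) + (-11 + 2*(1/2979076)) = -3733972 + (-11 + 1/1489538) = -3733972 - 16384917/1489538 = -5561909569853/1489538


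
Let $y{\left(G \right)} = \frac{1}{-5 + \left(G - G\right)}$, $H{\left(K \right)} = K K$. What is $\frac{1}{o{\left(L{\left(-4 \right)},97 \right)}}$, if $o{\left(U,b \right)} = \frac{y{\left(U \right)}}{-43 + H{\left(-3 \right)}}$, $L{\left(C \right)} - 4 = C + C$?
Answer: $170$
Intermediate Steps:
$H{\left(K \right)} = K^{2}$
$y{\left(G \right)} = - \frac{1}{5}$ ($y{\left(G \right)} = \frac{1}{-5 + 0} = \frac{1}{-5} = - \frac{1}{5}$)
$L{\left(C \right)} = 4 + 2 C$ ($L{\left(C \right)} = 4 + \left(C + C\right) = 4 + 2 C$)
$o{\left(U,b \right)} = \frac{1}{170}$ ($o{\left(U,b \right)} = - \frac{1}{5 \left(-43 + \left(-3\right)^{2}\right)} = - \frac{1}{5 \left(-43 + 9\right)} = - \frac{1}{5 \left(-34\right)} = \left(- \frac{1}{5}\right) \left(- \frac{1}{34}\right) = \frac{1}{170}$)
$\frac{1}{o{\left(L{\left(-4 \right)},97 \right)}} = \frac{1}{\frac{1}{170}} = 170$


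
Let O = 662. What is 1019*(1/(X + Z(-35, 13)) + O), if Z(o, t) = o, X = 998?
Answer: 649619633/963 ≈ 6.7458e+5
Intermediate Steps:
1019*(1/(X + Z(-35, 13)) + O) = 1019*(1/(998 - 35) + 662) = 1019*(1/963 + 662) = 1019*(637507/963) = 649619633/963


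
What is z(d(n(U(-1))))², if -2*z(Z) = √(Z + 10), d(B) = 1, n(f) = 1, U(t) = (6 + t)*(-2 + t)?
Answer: 11/4 ≈ 2.7500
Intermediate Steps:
U(t) = (-2 + t)*(6 + t)
z(Z) = -√(10 + Z)/2 (z(Z) = -√(Z + 10)/2 = -√(10 + Z)/2)
z(d(n(U(-1))))² = (-√(10 + 1)/2)² = (-√11/2)² = 11/4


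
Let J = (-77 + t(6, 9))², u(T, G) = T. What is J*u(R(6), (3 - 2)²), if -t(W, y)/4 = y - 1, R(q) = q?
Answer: 71286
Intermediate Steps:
t(W, y) = 4 - 4*y (t(W, y) = -4*(y - 1) = -4*(-1 + y) = 4 - 4*y)
J = 11881 (J = (-77 + (4 - 4*9))² = (-77 + (4 - 36))² = (-77 - 32)² = (-109)² = 11881)
J*u(R(6), (3 - 2)²) = 11881*6 = 71286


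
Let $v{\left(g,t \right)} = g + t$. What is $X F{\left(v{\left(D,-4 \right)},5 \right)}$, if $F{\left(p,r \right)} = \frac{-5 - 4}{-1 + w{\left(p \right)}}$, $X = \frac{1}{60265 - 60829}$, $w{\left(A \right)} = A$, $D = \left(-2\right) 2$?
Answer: $- \frac{1}{564} \approx -0.0017731$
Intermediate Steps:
$D = -4$
$X = - \frac{1}{564}$ ($X = \frac{1}{-564} = - \frac{1}{564} \approx -0.0017731$)
$F{\left(p,r \right)} = - \frac{9}{-1 + p}$ ($F{\left(p,r \right)} = \frac{-5 - 4}{-1 + p} = - \frac{9}{-1 + p}$)
$X F{\left(v{\left(D,-4 \right)},5 \right)} = - \frac{\left(-9\right) \frac{1}{-1 - 8}}{564} = - \frac{\left(-9\right) \frac{1}{-9}}{564} = - \frac{\left(-9\right) \left(- \frac{1}{9}\right)}{564} = \left(- \frac{1}{564}\right) 1 = - \frac{1}{564}$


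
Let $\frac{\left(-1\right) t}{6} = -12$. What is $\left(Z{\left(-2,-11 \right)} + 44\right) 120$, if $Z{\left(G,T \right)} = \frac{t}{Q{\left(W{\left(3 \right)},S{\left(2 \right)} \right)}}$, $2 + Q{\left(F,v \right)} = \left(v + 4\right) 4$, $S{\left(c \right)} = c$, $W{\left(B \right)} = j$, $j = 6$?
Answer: $\frac{62400}{11} \approx 5672.7$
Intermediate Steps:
$W{\left(B \right)} = 6$
$t = 72$ ($t = \left(-6\right) \left(-12\right) = 72$)
$Q{\left(F,v \right)} = 14 + 4 v$ ($Q{\left(F,v \right)} = -2 + \left(v + 4\right) 4 = -2 + \left(4 + v\right) 4 = -2 + \left(16 + 4 v\right) = 14 + 4 v$)
$Z{\left(G,T \right)} = \frac{36}{11}$ ($Z{\left(G,T \right)} = \frac{72}{14 + 4 \cdot 2} = \frac{72}{14 + 8} = \frac{72}{22} = 72 \cdot \frac{1}{22} = \frac{36}{11}$)
$\left(Z{\left(-2,-11 \right)} + 44\right) 120 = \left(\frac{36}{11} + 44\right) 120 = \frac{520}{11} \cdot 120 = \frac{62400}{11}$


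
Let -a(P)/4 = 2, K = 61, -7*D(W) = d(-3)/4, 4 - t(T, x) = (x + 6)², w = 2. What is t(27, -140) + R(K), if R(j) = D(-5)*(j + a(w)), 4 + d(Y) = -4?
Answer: -125558/7 ≈ -17937.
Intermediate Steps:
t(T, x) = 4 - (6 + x)² (t(T, x) = 4 - (x + 6)² = 4 - (6 + x)²)
d(Y) = -8 (d(Y) = -4 - 4 = -8)
D(W) = 2/7 (D(W) = -(-8)/(7*4) = -⅐*(-2) = 2/7)
a(P) = -8 (a(P) = -4*2 = -8)
R(j) = -16/7 + 2*j/7 (R(j) = 2*(j - 8)/7 = 2*(-8 + j)/7 = -16/7 + 2*j/7)
t(27, -140) + R(K) = (4 - (6 - 140)²) + (-16/7 + (2/7)*61) = (4 - 1*(-134)²) + (-16/7 + 122/7) = (4 - 1*17956) + 106/7 = (4 - 17956) + 106/7 = -17952 + 106/7 = -125558/7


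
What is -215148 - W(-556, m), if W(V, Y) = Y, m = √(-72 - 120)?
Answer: -215148 - 8*I*√3 ≈ -2.1515e+5 - 13.856*I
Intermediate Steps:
m = 8*I*√3 (m = √(-192) = 8*I*√3 ≈ 13.856*I)
-215148 - W(-556, m) = -215148 - 8*I*√3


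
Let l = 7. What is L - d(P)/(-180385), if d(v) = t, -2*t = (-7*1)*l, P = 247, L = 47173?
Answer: 17018603259/360770 ≈ 47173.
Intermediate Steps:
t = 49/2 (t = -(-7*1)*7/2 = -(-7)*7/2 = -½*(-49) = 49/2 ≈ 24.500)
d(v) = 49/2
L - d(P)/(-180385) = 47173 - 49/(2*(-180385)) = 47173 - 49*(-1)/(2*180385) = 47173 - 1*(-49/360770) = 47173 + 49/360770 = 17018603259/360770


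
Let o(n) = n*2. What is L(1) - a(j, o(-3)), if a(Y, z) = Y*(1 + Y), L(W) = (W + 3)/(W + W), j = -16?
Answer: -238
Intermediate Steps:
o(n) = 2*n
L(W) = (3 + W)/(2*W) (L(W) = (3 + W)/((2*W)) = (3 + W)*(1/(2*W)) = (3 + W)/(2*W))
L(1) - a(j, o(-3)) = (1/2)*(3 + 1)/1 - (-16)*(1 - 16) = (1/2)*1*4 - (-16)*(-15) = 2 - 1*240 = 2 - 240 = -238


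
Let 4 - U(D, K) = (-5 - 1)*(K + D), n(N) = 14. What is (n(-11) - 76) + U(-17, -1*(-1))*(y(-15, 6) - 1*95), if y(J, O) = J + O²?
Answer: 6746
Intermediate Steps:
U(D, K) = 4 + 6*D + 6*K (U(D, K) = 4 - (-5 - 1)*(K + D) = 4 - (-6)*(D + K) = 4 - (-6*D - 6*K) = 4 + (6*D + 6*K) = 4 + 6*D + 6*K)
(n(-11) - 76) + U(-17, -1*(-1))*(y(-15, 6) - 1*95) = (14 - 76) + (4 + 6*(-17) + 6*(-1*(-1)))*((-15 + 6²) - 1*95) = -62 + (4 - 102 + 6*1)*((-15 + 36) - 95) = -62 + (4 - 102 + 6)*(21 - 95) = -62 - 92*(-74) = -62 + 6808 = 6746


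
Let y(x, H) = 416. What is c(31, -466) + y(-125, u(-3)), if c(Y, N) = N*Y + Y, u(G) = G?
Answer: -13999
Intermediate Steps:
c(Y, N) = Y + N*Y
c(31, -466) + y(-125, u(-3)) = 31*(1 - 466) + 416 = 31*(-465) + 416 = -14415 + 416 = -13999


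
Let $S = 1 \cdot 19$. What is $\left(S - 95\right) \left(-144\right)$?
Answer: $10944$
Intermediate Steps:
$S = 19$
$\left(S - 95\right) \left(-144\right) = \left(19 - 95\right) \left(-144\right) = \left(-76\right) \left(-144\right) = 10944$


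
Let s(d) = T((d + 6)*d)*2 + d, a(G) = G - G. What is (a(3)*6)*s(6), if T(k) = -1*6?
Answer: 0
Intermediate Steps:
T(k) = -6
a(G) = 0
s(d) = -12 + d (s(d) = -6*2 + d = -12 + d)
(a(3)*6)*s(6) = (0*6)*(-12 + 6) = 0*(-6) = 0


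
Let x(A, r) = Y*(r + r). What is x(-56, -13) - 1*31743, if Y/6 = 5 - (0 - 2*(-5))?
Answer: -30963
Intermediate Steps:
Y = -30 (Y = 6*(5 - (0 - 2*(-5))) = 6*(5 - (0 + 10)) = 6*(5 - 1*10) = 6*(5 - 10) = 6*(-5) = -30)
x(A, r) = -60*r (x(A, r) = -30*(r + r) = -60*r)
x(-56, -13) - 1*31743 = -60*(-13) - 1*31743 = 780 - 31743 = -30963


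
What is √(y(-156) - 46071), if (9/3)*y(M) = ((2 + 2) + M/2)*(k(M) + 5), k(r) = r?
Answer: I*√381117/3 ≈ 205.78*I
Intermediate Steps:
y(M) = (4 + M/2)*(5 + M)/3 (y(M) = (((2 + 2) + M/2)*(M + 5))/3 = ((4 + M*(½))*(5 + M))/3 = ((4 + M/2)*(5 + M))/3 = (4 + M/2)*(5 + M)/3)
√(y(-156) - 46071) = √((20/3 + (⅙)*(-156)² + (13/6)*(-156)) - 46071) = √((20/3 + (⅙)*24336 - 338) - 46071) = √((20/3 + 4056 - 338) - 46071) = √(11174/3 - 46071) = √(-127039/3) = I*√381117/3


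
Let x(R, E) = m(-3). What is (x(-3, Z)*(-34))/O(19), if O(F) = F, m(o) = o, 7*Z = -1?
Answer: 102/19 ≈ 5.3684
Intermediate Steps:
Z = -⅐ (Z = (⅐)*(-1) = -⅐ ≈ -0.14286)
x(R, E) = -3
(x(-3, Z)*(-34))/O(19) = -3*(-34)/19 = 102*(1/19) = 102/19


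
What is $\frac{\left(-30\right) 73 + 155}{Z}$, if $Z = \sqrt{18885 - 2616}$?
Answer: $- \frac{185 \sqrt{16269}}{1479} \approx -15.955$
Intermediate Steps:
$Z = \sqrt{16269} \approx 127.55$
$\frac{\left(-30\right) 73 + 155}{Z} = \frac{\left(-30\right) 73 + 155}{\sqrt{16269}} = \left(-2190 + 155\right) \frac{\sqrt{16269}}{16269} = - 2035 \frac{\sqrt{16269}}{16269} = - \frac{185 \sqrt{16269}}{1479}$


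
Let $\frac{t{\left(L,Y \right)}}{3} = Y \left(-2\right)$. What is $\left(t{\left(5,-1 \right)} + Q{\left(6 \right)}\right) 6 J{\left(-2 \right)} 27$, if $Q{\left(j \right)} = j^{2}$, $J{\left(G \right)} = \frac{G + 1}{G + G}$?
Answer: $1701$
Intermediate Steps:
$J{\left(G \right)} = \frac{1 + G}{2 G}$
$t{\left(L,Y \right)} = - 6 Y$ ($t{\left(L,Y \right)} = 3 Y \left(-2\right) = 3 \left(- 2 Y\right) = - 6 Y$)
$\left(t{\left(5,-1 \right)} + Q{\left(6 \right)}\right) 6 J{\left(-2 \right)} 27 = \left(\left(-6\right) \left(-1\right) + 6^{2}\right) 6 \frac{1 - 2}{2 \left(-2\right)} 27 = \left(6 + 36\right) 6 \cdot \frac{1}{2} \left(- \frac{1}{2}\right) \left(-1\right) 27 = 42 \cdot 6 \cdot \frac{1}{4} \cdot 27 = 252 \cdot \frac{1}{4} \cdot 27 = 63 \cdot 27 = 1701$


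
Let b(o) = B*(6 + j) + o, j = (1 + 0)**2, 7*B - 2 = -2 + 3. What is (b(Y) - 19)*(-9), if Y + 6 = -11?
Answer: 297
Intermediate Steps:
B = 3/7 (B = 2/7 + (-2 + 3)/7 = 2/7 + (1/7)*1 = 2/7 + 1/7 = 3/7 ≈ 0.42857)
Y = -17 (Y = -6 - 11 = -17)
j = 1 (j = 1**2 = 1)
b(o) = 3 + o (b(o) = 3*(6 + 1)/7 + o = (3/7)*7 + o = 3 + o)
(b(Y) - 19)*(-9) = ((3 - 17) - 19)*(-9) = (-14 - 19)*(-9) = -33*(-9) = 297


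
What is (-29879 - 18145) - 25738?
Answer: -73762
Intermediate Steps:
(-29879 - 18145) - 25738 = -48024 - 25738 = -73762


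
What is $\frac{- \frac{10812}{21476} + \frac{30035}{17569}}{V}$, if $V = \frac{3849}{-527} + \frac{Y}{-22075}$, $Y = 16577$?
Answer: $- \frac{661766717720350}{4419394862452297} \approx -0.14974$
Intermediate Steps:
$V = - \frac{93702754}{11633525}$ ($V = \frac{3849}{-527} + \frac{16577}{-22075} = 3849 \left(- \frac{1}{527}\right) + 16577 \left(- \frac{1}{22075}\right) = - \frac{3849}{527} - \frac{16577}{22075} = - \frac{93702754}{11633525} \approx -8.0546$)
$\frac{- \frac{10812}{21476} + \frac{30035}{17569}}{V} = \frac{- \frac{10812}{21476} + \frac{30035}{17569}}{- \frac{93702754}{11633525}} = \left(\left(-10812\right) \frac{1}{21476} + 30035 \cdot \frac{1}{17569}\right) \left(- \frac{11633525}{93702754}\right) = \left(- \frac{2703}{5369} + \frac{30035}{17569}\right) \left(- \frac{11633525}{93702754}\right) = \frac{113768908}{94327961} \left(- \frac{11633525}{93702754}\right) = - \frac{661766717720350}{4419394862452297}$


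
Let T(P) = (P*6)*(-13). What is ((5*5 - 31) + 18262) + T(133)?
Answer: 7882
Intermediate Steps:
T(P) = -78*P (T(P) = (6*P)*(-13) = -78*P)
((5*5 - 31) + 18262) + T(133) = ((5*5 - 31) + 18262) - 78*133 = ((25 - 31) + 18262) - 10374 = (-6 + 18262) - 10374 = 18256 - 10374 = 7882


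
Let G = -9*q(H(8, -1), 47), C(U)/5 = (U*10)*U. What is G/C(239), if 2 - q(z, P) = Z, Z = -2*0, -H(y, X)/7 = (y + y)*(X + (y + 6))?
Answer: -9/1428025 ≈ -6.3024e-6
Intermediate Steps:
C(U) = 50*U² (C(U) = 5*((U*10)*U) = 5*((10*U)*U) = 5*(10*U²) = 50*U²)
H(y, X) = -14*y*(6 + X + y) (H(y, X) = -7*(y + y)*(X + (y + 6)) = -7*2*y*(X + (6 + y)) = -7*2*y*(6 + X + y) = -14*y*(6 + X + y))
Z = 0
q(z, P) = 2 (q(z, P) = 2 - 1*0 = 2 + 0 = 2)
G = -18 (G = -9*2 = -18)
G/C(239) = -18/(50*239²) = -18/(50*57121) = -18/2856050 = -18*1/2856050 = -9/1428025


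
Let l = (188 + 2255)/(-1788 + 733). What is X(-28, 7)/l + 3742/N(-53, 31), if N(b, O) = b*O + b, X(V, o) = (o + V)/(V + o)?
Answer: -5465493/2071664 ≈ -2.6382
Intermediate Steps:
X(V, o) = 1 (X(V, o) = (V + o)/(V + o) = 1)
N(b, O) = b + O*b (N(b, O) = O*b + b = b + O*b)
l = -2443/1055 (l = 2443/(-1055) = 2443*(-1/1055) = -2443/1055 ≈ -2.3156)
X(-28, 7)/l + 3742/N(-53, 31) = 1/(-2443/1055) + 3742/((-53*(1 + 31))) = 1*(-1055/2443) + 3742/((-53*32)) = -1055/2443 + 3742/(-1696) = -1055/2443 + 3742*(-1/1696) = -1055/2443 - 1871/848 = -5465493/2071664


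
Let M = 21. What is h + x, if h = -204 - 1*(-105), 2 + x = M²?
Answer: 340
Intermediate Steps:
x = 439 (x = -2 + 21² = -2 + 441 = 439)
h = -99 (h = -204 + 105 = -99)
h + x = -99 + 439 = 340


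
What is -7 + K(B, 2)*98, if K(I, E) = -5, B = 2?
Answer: -497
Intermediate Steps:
-7 + K(B, 2)*98 = -7 - 5*98 = -7 - 490 = -497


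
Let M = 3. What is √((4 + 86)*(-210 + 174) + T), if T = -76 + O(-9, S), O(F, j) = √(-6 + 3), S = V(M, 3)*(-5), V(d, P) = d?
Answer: √(-3316 + I*√3) ≈ 0.015 + 57.585*I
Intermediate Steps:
S = -15 (S = 3*(-5) = -15)
O(F, j) = I*√3 (O(F, j) = √(-3) = I*√3)
T = -76 + I*√3 ≈ -76.0 + 1.732*I
√((4 + 86)*(-210 + 174) + T) = √((4 + 86)*(-210 + 174) + (-76 + I*√3)) = √(90*(-36) + (-76 + I*√3)) = √(-3240 + (-76 + I*√3)) = √(-3316 + I*√3)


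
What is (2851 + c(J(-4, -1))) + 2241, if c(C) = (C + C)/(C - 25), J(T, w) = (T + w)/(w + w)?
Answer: 45826/9 ≈ 5091.8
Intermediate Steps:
J(T, w) = (T + w)/(2*w) (J(T, w) = (T + w)/((2*w)) = (T + w)*(1/(2*w)) = (T + w)/(2*w))
c(C) = 2*C/(-25 + C) (c(C) = (2*C)/(-25 + C) = 2*C/(-25 + C))
(2851 + c(J(-4, -1))) + 2241 = (2851 + 2*((1/2)*(-4 - 1)/(-1))/(-25 + (1/2)*(-4 - 1)/(-1))) + 2241 = (2851 + 2*((1/2)*(-1)*(-5))/(-25 + (1/2)*(-1)*(-5))) + 2241 = (2851 + 2*(5/2)/(-25 + 5/2)) + 2241 = (2851 + 2*(5/2)/(-45/2)) + 2241 = (2851 + 2*(5/2)*(-2/45)) + 2241 = (2851 - 2/9) + 2241 = 25657/9 + 2241 = 45826/9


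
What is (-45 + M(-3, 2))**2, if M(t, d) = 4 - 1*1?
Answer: 1764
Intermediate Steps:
M(t, d) = 3 (M(t, d) = 4 - 1 = 3)
(-45 + M(-3, 2))**2 = (-45 + 3)**2 = (-42)**2 = 1764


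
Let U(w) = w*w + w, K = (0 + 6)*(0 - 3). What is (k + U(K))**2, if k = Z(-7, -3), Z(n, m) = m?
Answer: 91809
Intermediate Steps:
k = -3
K = -18 (K = 6*(-3) = -18)
U(w) = w + w**2 (U(w) = w**2 + w = w + w**2)
(k + U(K))**2 = (-3 - 18*(1 - 18))**2 = (-3 - 18*(-17))**2 = (-3 + 306)**2 = 303**2 = 91809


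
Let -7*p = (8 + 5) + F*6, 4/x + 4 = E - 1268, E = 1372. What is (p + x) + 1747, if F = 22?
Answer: 302107/175 ≈ 1726.3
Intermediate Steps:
x = 1/25 (x = 4/(-4 + (1372 - 1268)) = 4/(-4 + 104) = 4/100 = 4*(1/100) = 1/25 ≈ 0.040000)
p = -145/7 (p = -((8 + 5) + 22*6)/7 = -(13 + 132)/7 = -⅐*145 = -145/7 ≈ -20.714)
(p + x) + 1747 = (-145/7 + 1/25) + 1747 = -3618/175 + 1747 = 302107/175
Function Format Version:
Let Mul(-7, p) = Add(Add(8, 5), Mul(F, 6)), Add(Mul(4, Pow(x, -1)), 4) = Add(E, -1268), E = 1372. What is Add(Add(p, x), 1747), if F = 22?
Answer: Rational(302107, 175) ≈ 1726.3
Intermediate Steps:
x = Rational(1, 25) (x = Mul(4, Pow(Add(-4, Add(1372, -1268)), -1)) = Mul(4, Pow(Add(-4, 104), -1)) = Mul(4, Pow(100, -1)) = Mul(4, Rational(1, 100)) = Rational(1, 25) ≈ 0.040000)
p = Rational(-145, 7) (p = Mul(Rational(-1, 7), Add(Add(8, 5), Mul(22, 6))) = Mul(Rational(-1, 7), Add(13, 132)) = Mul(Rational(-1, 7), 145) = Rational(-145, 7) ≈ -20.714)
Add(Add(p, x), 1747) = Add(Add(Rational(-145, 7), Rational(1, 25)), 1747) = Add(Rational(-3618, 175), 1747) = Rational(302107, 175)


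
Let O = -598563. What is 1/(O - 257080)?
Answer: -1/855643 ≈ -1.1687e-6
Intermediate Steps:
1/(O - 257080) = 1/(-598563 - 257080) = 1/(-855643) = -1/855643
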